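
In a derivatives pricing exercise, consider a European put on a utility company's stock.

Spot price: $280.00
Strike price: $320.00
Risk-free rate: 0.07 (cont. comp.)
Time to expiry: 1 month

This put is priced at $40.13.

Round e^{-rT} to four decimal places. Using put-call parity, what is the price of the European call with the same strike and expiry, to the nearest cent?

$1.99

e^(−rT) = e^(−0.07·0.08333) = 0.9942
Put-call parity: C − P = S − K·e^(−rT) = 280 − 320·0.9942 = 280 − 318.1440 = -38.1440
C = P + (C − P) = 40.13 + (-38.1440) = 1.9860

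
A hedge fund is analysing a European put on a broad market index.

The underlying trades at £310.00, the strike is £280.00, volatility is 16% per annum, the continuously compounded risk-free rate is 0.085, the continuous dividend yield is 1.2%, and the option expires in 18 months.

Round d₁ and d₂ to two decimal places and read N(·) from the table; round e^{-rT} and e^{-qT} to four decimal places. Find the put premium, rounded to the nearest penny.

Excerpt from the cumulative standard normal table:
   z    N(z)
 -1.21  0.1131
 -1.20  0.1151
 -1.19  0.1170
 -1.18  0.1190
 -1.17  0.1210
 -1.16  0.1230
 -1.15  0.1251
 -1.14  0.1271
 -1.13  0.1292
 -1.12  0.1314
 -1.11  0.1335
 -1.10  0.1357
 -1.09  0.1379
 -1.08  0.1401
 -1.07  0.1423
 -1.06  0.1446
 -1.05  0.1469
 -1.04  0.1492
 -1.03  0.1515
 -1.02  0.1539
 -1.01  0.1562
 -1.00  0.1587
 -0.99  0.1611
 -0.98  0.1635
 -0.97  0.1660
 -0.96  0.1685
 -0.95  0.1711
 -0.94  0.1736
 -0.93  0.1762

£4.07

σ√T = 0.16·√1.5 = 0.1960
d₁ = [ln(310/280) + (0.085 − 0.012 + 0.16²/2)·1.5] / 0.1960 = [0.1018 + 0.1287] / 0.1960 = 1.1762 ⇒ 1.18
d₂ = d₁ − σ√T = 1.1762 − 0.1960 = 0.9802 ⇒ 0.98
e^(−qT) = e^(−0.012·1.5) = 0.9822;  e^(−rT) = e^(−0.085·1.5) = 0.8803
N(−d₂) = N(-0.98) = 0.1635;  N(−d₁) = N(-1.18) = 0.1190
P = 280·0.8803·0.1635 − 310·0.9822·0.1190 = 40.3001 − 36.2334 = 4.0668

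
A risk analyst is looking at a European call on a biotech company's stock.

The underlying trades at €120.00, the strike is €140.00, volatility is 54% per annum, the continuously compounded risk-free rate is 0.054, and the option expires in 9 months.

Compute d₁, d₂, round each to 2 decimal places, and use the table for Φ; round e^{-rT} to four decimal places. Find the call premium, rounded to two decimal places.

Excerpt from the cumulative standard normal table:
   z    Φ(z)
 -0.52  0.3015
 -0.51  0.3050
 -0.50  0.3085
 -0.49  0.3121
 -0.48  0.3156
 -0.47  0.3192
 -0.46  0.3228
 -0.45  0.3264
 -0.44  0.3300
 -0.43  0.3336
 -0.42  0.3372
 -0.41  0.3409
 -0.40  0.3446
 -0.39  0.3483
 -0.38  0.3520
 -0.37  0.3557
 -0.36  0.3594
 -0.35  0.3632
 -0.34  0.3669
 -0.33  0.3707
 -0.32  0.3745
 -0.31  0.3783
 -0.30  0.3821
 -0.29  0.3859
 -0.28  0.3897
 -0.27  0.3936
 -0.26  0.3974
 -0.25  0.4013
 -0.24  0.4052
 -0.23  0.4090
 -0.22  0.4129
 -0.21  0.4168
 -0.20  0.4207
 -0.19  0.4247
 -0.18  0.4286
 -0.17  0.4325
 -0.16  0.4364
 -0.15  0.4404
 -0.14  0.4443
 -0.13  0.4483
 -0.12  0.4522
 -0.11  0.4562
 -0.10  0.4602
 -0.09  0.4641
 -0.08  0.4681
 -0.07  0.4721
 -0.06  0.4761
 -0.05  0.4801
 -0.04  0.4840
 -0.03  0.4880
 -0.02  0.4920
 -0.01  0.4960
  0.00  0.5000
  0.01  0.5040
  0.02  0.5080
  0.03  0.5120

€17.09

σ√T = 0.54 × 0.8660 = 0.4677
d₁ = [ln(120/140) + (0.054 + 0.54²/2)·0.75] / 0.4677 = [-0.1542 + 0.1499] / 0.4677 = -0.0092 which rounds to -0.01
d₂ = d₁ − σ√T = -0.0092 − 0.4677 = -0.4769 which rounds to -0.48
e^(−rT) = e^(−0.054·0.75) = 0.9603
C = 120·N(-0.01) − 140·0.9603·N(-0.48) = 120·0.4960 − 140·0.9603·0.3156 = 59.5200 − 42.4299 = 17.0901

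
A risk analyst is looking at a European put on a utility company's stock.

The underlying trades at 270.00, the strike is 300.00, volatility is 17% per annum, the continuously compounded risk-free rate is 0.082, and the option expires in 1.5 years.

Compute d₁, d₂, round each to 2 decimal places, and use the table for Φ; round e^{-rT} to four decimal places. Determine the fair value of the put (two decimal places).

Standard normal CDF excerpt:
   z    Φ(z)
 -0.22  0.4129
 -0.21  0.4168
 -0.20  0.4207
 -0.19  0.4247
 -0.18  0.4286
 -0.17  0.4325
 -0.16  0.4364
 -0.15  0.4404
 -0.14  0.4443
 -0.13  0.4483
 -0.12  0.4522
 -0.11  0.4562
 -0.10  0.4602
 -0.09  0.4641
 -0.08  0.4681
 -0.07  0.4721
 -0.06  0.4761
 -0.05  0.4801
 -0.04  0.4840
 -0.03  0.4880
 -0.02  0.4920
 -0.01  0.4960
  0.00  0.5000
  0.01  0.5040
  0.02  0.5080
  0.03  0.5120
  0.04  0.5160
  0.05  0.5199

σ√T = 0.17·√1.5 = 0.2082
ln(S/K) + (r + σ²/2)T = ln(270/300) + (0.082 + 0.17²/2)·1.5 = -0.1054 + 0.1447 = 0.0393
d₁ = 0.0393 / 0.2082 = 0.1888 which rounds to 0.19
d₂ = d₁ − σ√T = 0.1888 − 0.2082 = -0.0194 which rounds to -0.02
e^(−rT) = e^(−0.082·1.5) = 0.8843
N(−d₂) = N(0.02) = 0.5080;  N(−d₁) = N(-0.19) = 0.4247
P = 300·0.8843·0.5080 − 270·0.4247 = 134.7673 − 114.6690 = 20.0983

20.10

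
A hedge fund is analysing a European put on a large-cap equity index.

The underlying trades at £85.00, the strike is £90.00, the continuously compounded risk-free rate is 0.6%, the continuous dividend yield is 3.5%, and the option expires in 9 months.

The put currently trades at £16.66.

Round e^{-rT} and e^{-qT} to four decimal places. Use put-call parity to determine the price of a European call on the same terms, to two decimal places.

e^(−qT) = e^(−0.035·0.75) = 0.9741;  e^(−rT) = e^(−0.006·0.75) = 0.9955
Put-call parity: C − P = S·e^(−qT) − K·e^(−rT) = 85·0.9741 − 90·0.9955 = 82.7985 − 89.5950 = -6.7965
C = P + (C − P) = 16.66 + (-6.7965) = 9.8635

£9.86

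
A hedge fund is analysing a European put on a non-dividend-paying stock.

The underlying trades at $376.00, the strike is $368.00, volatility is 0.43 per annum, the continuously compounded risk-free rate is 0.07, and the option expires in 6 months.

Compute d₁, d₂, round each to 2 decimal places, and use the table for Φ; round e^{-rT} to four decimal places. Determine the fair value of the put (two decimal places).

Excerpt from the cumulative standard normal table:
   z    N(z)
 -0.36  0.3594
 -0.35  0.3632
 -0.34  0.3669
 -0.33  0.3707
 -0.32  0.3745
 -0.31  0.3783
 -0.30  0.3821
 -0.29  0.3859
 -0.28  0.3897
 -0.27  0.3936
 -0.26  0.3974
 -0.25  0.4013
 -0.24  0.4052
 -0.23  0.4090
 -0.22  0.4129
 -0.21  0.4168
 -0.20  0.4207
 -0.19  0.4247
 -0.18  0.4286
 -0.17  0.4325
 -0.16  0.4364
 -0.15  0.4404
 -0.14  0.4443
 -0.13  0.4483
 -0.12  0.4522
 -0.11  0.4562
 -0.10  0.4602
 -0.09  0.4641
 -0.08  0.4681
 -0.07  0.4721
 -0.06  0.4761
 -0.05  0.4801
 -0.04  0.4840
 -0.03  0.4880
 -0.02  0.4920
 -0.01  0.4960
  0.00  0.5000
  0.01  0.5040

$35.45

σ√T = 0.43 × 0.7071 = 0.3041
d₁ = [ln(376/368) + (0.07 + ½·0.43²)·0.5] / (σ√T) = (0.0215 + 0.0812) / 0.3041 = 0.3379 → 0.34
d₂ = 0.3379 − 0.3041 = 0.0338 → 0.03
e^(−rT) = e^(−0.07·0.5) = 0.9656
N(−d₂) = N(-0.03) = 0.4880;  N(−d₁) = N(-0.34) = 0.3669
P = 368·0.9656·0.4880 − 376·0.3669 = 173.4063 − 137.9544 = 35.4519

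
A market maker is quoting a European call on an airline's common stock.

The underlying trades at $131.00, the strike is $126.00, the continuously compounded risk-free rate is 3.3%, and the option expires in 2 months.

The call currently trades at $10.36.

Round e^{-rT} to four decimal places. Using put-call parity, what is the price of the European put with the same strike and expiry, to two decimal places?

$4.67

exp(−rT) = exp(−0.033·0.1667) = 0.9945
Put-call parity: C − P = S − K·e^(−rT) = 131 − 126·0.9945 = 131 − 125.3070 = 5.6930
P = C − (C − P) = 10.36 − (5.6930) = 4.6670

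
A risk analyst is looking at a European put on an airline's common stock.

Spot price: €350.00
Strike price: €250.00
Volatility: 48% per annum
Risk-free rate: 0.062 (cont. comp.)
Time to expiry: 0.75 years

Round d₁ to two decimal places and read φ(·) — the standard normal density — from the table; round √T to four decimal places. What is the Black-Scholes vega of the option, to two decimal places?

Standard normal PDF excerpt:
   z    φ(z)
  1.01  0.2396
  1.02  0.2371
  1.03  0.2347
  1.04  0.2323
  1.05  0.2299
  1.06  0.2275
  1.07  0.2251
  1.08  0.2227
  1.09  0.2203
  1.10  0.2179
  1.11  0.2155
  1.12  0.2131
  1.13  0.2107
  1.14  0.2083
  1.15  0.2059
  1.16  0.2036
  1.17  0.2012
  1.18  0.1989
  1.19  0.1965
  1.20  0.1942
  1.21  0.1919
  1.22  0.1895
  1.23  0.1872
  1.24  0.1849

σ√T = 0.48 × 0.8660 = 0.4157
ln(S/K) + (r + σ²/2)T = ln(350/250) + (0.062 + 0.48²/2)·0.75 = 0.3365 + 0.1329 = 0.4694
d₁ = 0.4694 / 0.4157 = 1.1291 → 1.13
√T = √0.75 = 0.8660
φ(d₁) = φ(1.13) = 0.2107
vega = S·φ(d₁)·√T = 350·0.2107·0.8660 = 63.8632

63.86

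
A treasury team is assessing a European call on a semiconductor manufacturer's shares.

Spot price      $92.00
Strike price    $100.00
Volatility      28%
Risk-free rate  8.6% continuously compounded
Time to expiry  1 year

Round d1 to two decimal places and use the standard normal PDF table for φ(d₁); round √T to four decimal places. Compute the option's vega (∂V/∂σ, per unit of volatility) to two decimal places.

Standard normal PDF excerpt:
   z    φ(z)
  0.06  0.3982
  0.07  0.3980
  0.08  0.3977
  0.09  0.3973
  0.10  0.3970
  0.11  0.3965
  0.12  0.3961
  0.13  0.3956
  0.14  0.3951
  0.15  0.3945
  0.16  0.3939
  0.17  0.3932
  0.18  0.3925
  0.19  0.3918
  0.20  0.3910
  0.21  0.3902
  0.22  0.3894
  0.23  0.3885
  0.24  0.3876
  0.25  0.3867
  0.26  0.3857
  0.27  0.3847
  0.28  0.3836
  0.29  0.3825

36.29

T = 1;  σ√T = 0.2800
d₁ = [ln(92/100) + (0.086 + 0.28²/2)·1] / 0.2800 = [-0.0834 + 0.1252] / 0.2800 = 0.1494 which rounds to 0.15
√T = √1 = 1.0000
φ(d₁) = φ(0.15) = 0.3945
vega = S·φ(d₁)·√T = 92·0.3945·1.0000 = 36.2940
(Vega is the same for a European call and put with the same parameters.)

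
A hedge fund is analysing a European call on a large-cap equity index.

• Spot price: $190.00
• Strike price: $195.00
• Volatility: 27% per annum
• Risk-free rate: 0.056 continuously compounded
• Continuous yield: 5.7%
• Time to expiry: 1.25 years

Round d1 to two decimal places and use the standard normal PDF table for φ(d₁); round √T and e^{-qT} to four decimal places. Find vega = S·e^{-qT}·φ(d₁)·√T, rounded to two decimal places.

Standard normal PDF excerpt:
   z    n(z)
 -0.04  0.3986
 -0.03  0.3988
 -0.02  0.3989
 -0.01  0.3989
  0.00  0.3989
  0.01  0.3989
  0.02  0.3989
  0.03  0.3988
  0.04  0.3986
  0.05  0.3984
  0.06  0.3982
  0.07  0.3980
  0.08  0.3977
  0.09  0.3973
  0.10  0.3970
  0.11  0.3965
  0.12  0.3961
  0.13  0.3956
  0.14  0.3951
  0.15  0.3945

σ√T = 0.27·√1.25 = 0.3019
ln(S/K) + (r − q + σ²/2)T = ln(190/195) + (0.056 − 0.057 + 0.27²/2)·1.25 = -0.0260 + 0.0443 = 0.0183
d₁ = 0.0183 / 0.3019 = 0.0607 which rounds to 0.06
√T = √1.25 = 1.1180
φ(d₁) = φ(0.06) = 0.3982
exp(−qT) = exp(−0.057·1.25) = 0.9312
vega = S·exp(−qT)·φ(d₁)·√T = 190·0.9312·0.3982·1.1180 = 78.7662
(The put has the same vega.)

78.77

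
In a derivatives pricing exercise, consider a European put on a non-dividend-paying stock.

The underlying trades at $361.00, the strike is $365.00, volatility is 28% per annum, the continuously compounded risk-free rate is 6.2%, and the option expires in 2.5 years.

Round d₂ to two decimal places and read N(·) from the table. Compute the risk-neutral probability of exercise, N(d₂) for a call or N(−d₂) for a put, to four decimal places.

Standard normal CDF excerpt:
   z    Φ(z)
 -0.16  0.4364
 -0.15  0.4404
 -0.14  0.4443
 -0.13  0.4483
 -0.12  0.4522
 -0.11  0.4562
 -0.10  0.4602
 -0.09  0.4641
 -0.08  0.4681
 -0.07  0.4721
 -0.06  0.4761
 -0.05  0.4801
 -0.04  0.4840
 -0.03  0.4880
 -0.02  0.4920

σ√T = 0.28·√2.5 = 0.4427
ln(S/K) + (r + σ²/2)T = ln(361/365) + (0.062 + 0.28²/2)·2.5 = -0.0110 + 0.2530 = 0.2420
d₁ = 0.2420 / 0.4427 = 0.5466 which rounds to 0.55
d₂ = d₁ − σ√T = 0.5466 − 0.4427 = 0.1039 which rounds to 0.10
Risk-neutral Pr[S_T < K] = N(−d₂) = N(-0.10) = 0.4602

0.4602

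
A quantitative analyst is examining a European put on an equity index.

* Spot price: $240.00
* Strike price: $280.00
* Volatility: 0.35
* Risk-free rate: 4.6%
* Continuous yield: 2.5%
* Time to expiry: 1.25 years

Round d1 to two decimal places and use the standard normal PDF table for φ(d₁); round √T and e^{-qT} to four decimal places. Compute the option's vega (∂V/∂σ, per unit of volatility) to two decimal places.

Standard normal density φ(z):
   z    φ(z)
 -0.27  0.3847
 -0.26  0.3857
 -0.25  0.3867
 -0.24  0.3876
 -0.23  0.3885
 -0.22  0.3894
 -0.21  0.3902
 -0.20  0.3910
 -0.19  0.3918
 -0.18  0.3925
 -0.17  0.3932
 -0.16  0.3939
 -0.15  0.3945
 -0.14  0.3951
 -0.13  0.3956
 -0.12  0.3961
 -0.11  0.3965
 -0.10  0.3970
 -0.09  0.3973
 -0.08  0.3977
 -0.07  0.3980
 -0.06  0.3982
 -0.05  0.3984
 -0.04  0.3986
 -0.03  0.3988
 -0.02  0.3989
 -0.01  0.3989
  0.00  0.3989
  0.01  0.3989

102.88

σ√T = 0.35·√1.25 = 0.3913
d₁ = [ln(240/280) + (0.046 − 0.025 + ½·0.35²)·1.25] / (σ√T) = (-0.1542 + 0.1028) / 0.3913 = -0.1312 → -0.13
√T = √1.25 = 1.1180
φ(d₁) = φ(-0.13) = 0.3956
exp(−qT) = exp(−0.025·1.25) = 0.9692
vega = S·exp(−qT)·φ(d₁)·√T = 240·0.9692·0.3956·1.1180 = 102.8781
(The call has the same vega.)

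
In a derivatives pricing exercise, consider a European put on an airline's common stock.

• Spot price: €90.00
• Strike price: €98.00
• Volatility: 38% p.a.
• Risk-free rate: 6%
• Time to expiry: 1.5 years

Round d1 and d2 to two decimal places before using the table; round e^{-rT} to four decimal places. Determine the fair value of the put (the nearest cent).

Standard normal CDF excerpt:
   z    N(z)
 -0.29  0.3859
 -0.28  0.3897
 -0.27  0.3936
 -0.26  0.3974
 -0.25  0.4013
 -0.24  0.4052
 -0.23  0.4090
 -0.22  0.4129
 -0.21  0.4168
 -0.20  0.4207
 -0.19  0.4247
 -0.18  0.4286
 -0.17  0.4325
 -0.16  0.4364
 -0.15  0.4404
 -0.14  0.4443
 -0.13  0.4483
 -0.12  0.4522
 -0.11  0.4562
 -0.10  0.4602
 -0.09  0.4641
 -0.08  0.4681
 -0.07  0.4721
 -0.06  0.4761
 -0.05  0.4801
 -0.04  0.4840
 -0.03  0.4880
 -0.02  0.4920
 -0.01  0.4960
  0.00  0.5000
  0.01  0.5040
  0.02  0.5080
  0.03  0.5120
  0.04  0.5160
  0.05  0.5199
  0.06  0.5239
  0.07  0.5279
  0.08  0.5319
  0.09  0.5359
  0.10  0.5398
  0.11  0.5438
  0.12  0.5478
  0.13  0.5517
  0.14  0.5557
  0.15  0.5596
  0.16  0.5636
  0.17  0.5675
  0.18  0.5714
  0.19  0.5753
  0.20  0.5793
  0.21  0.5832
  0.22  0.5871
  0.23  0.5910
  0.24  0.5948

σ√T = 0.38·√1.5 = 0.4654
d₁ = [ln(90/98) + (0.06 + 0.38²/2)·1.5] / 0.4654 = [-0.0852 + 0.1983] / 0.4654 = 0.2431 ≈ 0.24
d₂ = d₁ − σ√T = 0.2431 − 0.4654 = -0.2223 ≈ -0.22
exp(−rT) = exp(−0.06·1.5) = 0.9139
N(−d₂) = N(0.22) = 0.5871;  N(−d₁) = N(-0.24) = 0.4052
P = 98·0.9139·0.5871 − 90·0.4052 = 52.5820 − 36.4680 = 16.1140

€16.11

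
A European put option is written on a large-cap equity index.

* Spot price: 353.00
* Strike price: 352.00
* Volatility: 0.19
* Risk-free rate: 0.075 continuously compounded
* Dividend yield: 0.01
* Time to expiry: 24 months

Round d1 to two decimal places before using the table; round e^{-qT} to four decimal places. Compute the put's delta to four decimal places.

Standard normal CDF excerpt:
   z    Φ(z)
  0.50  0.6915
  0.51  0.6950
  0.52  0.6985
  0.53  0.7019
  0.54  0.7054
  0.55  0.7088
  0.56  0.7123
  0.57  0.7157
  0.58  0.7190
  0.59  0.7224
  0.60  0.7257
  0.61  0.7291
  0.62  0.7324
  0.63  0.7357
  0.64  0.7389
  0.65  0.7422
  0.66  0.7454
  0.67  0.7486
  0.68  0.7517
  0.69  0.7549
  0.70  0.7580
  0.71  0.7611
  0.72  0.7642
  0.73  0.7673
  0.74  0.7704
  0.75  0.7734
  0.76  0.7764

σ√T = 0.19 × 1.4142 = 0.2687
d₁ = [ln(353/352) + (0.075 − 0.01 + ½·0.19²)·2] / (σ√T) = (0.0028 + 0.1661) / 0.2687 = 0.6287 which rounds to 0.63
N(d₁) = N(0.63) = 0.7357
Δ_put = exp(−qT)·(N(d₁) − 1) = 0.9802·(0.7357 − 1) = -0.2591

-0.2591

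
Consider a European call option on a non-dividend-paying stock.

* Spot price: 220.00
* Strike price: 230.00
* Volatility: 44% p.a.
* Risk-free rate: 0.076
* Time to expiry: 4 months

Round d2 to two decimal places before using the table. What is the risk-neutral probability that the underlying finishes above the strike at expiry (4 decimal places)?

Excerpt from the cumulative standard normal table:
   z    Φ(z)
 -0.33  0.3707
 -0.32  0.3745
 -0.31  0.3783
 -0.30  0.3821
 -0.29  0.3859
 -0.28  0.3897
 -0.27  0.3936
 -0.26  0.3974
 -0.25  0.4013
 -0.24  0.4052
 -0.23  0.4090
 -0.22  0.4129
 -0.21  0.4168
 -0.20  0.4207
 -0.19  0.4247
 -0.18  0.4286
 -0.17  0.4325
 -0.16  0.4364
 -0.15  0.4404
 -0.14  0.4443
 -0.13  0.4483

0.4207

σ√T = 0.44·√0.3333 = 0.2540
d₁ = [ln(220/230) + (0.076 + 0.44²/2)·0.3333] / 0.2540 = [-0.0445 + 0.0576] / 0.2540 = 0.0518 → 0.05
d₂ = d₁ − σ√T = 0.0518 − 0.2540 = -0.2023 → -0.20
Risk-neutral Pr[S_T > K] = N(d₂) = N(-0.20) = 0.4207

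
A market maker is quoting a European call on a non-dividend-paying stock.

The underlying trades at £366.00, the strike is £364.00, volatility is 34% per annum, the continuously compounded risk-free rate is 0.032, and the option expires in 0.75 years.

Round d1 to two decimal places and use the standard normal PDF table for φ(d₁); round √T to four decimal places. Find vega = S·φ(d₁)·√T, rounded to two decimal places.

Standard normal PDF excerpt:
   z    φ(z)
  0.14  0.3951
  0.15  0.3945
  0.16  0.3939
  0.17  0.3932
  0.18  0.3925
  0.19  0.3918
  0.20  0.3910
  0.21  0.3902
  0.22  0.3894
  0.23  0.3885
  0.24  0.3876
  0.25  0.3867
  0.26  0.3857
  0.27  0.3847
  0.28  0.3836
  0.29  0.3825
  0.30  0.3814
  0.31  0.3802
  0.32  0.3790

σ√T = 0.34·√0.75 = 0.2944
ln(S/K) + (r + σ²/2)T = ln(366/364) + (0.032 + 0.34²/2)·0.75 = 0.0055 + 0.0674 = 0.0728
d₁ = 0.0728 / 0.2944 = 0.2473 which rounds to 0.25
√T = √0.75 = 0.8660
φ(d₁) = φ(0.25) = 0.3867
vega = S·φ(d₁)·√T = 366·0.3867·0.8660 = 122.5669

122.57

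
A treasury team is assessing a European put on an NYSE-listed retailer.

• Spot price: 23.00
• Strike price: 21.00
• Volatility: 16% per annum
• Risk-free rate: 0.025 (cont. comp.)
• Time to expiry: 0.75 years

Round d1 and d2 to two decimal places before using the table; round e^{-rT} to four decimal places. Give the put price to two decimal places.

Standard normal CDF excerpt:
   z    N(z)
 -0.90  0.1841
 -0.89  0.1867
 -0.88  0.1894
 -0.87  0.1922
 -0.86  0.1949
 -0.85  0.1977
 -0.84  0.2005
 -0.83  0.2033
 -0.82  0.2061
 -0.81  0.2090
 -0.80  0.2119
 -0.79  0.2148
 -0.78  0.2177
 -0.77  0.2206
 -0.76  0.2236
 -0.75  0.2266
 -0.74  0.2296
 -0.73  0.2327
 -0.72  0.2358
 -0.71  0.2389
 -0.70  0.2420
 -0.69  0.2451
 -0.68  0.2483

σ√T = 0.16·√0.75 = 0.1386
ln(S/K) + (r + σ²/2)T = ln(23/21) + (0.025 + 0.16²/2)·0.75 = 0.0910 + 0.0284 = 0.1193
d₁ = 0.1193 / 0.1386 = 0.8611 ⇒ 0.86
d₂ = d₁ − σ√T = 0.8611 − 0.1386 = 0.7226 ⇒ 0.72
exp(−rT) = exp(−0.025·0.75) = 0.9814
N(−d₂) = N(-0.72) = 0.2358;  N(−d₁) = N(-0.86) = 0.1949
P = 21·0.9814·0.2358 − 23·0.1949 = 4.8597 − 4.4827 = 0.3770

0.38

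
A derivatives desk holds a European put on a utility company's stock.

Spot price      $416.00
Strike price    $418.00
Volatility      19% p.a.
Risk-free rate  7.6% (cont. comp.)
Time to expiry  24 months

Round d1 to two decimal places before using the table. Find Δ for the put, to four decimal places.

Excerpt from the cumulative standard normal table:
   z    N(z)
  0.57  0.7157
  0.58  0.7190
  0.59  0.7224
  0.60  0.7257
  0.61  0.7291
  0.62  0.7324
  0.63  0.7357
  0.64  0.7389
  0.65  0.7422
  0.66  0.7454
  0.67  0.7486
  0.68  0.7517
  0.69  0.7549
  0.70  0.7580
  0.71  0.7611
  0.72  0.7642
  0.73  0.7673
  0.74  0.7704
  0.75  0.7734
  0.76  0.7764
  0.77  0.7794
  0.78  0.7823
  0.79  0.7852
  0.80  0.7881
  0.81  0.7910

-0.2483

σ√T = 0.19 × 1.4142 = 0.2687
d₁ = [ln(416/418) + (0.076 + 0.19²/2)·2] / 0.2687 = [-0.0048 + 0.1881] / 0.2687 = 0.6822 which rounds to 0.68
N(d₁) = N(0.68) = 0.7517
Δ_put = N(d₁) − 1 = 0.7517 − 1 = -0.2483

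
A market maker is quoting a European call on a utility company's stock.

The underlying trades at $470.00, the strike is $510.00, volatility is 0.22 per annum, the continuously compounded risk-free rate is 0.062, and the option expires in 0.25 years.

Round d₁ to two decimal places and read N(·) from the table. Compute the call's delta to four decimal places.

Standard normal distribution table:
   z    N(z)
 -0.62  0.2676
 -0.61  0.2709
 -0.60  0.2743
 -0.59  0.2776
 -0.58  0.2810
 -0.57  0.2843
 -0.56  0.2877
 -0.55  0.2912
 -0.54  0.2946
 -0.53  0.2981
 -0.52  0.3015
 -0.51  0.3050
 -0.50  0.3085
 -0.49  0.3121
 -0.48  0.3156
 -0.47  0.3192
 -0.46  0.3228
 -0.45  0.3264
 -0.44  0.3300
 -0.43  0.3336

0.2912

σ√T = 0.22·√0.25 = 0.1100
d₁ = [ln(470/510) + (0.062 + 0.22²/2)·0.25] / 0.1100 = [-0.0817 + 0.0215] / 0.1100 = -0.5466 ⇒ -0.55
N(d₁) = N(-0.55) = 0.2912
Δ_call = N(d₁) = 0.2912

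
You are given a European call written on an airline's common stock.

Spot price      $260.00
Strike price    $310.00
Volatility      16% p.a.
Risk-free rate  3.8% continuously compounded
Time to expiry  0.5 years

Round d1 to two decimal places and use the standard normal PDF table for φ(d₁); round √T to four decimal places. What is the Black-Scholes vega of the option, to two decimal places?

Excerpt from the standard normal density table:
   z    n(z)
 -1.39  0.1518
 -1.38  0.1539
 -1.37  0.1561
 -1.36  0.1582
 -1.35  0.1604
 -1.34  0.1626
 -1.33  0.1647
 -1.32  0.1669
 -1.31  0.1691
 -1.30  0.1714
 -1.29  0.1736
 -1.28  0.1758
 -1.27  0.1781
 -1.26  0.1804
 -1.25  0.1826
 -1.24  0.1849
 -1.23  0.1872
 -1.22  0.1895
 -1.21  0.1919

30.28

σ√T = 0.16·√0.5 = 0.1131
d₁ = [ln(260/310) + (0.038 + 0.16²/2)·0.5] / 0.1131 = [-0.1759 + 0.0254] / 0.1131 = -1.3302 → -1.33
√T = √0.5 = 0.7071
φ(d₁) = φ(-1.33) = 0.1647
vega = S·φ(d₁)·√T = 260·0.1647·0.7071 = 30.2794
(Call and put vega coincide under Black-Scholes.)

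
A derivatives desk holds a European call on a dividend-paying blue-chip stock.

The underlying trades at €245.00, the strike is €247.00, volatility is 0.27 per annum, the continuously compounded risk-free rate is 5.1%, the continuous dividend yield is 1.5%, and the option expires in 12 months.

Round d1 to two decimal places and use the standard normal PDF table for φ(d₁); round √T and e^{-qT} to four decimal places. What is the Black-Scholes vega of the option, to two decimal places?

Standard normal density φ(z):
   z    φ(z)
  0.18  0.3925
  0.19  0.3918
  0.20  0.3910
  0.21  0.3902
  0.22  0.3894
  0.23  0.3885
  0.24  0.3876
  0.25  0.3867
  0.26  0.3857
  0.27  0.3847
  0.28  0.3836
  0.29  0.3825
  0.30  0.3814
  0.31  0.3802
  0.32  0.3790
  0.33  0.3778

T = 1;  σ√T = 0.2700
d₁ = [ln(245/247) + (0.051 − 0.015 + 0.27²/2)·1] / 0.2700 = [-0.0081 + 0.0725] / 0.2700 = 0.2382 → 0.24
√T = √1 = 1.0000
φ(d₁) = φ(0.24) = 0.3876
e^(−qT) = e^(−0.015·1) = 0.9851
vega = S·e^(−qT)·φ(d₁)·√T = 245·0.9851·0.3876·1.0000 = 93.5471
(Vega is the same for a European call and put with the same parameters.)

93.55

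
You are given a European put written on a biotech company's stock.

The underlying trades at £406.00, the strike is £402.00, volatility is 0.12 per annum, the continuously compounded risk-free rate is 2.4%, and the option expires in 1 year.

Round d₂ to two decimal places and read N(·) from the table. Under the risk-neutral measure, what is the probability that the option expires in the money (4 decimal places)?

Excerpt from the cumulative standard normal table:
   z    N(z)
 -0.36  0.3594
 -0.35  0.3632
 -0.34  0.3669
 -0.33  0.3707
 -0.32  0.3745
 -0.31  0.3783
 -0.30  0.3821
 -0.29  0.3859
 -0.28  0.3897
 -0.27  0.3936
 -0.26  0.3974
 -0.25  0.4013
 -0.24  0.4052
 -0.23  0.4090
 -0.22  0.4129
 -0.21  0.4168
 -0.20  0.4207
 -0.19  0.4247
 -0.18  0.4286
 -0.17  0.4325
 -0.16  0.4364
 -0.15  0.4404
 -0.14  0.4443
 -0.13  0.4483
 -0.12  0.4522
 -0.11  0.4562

σ√T = 0.12·√1 = 0.1200
d₁ = [ln(406/402) + (0.024 + 0.12²/2)·1] / 0.1200 = [0.0099 + 0.0312] / 0.1200 = 0.3425 which rounds to 0.34
d₂ = d₁ − σ√T = 0.3425 − 0.1200 = 0.2225 which rounds to 0.22
Risk-neutral Pr[S_T < K] = N(−d₂) = N(-0.22) = 0.4129

0.4129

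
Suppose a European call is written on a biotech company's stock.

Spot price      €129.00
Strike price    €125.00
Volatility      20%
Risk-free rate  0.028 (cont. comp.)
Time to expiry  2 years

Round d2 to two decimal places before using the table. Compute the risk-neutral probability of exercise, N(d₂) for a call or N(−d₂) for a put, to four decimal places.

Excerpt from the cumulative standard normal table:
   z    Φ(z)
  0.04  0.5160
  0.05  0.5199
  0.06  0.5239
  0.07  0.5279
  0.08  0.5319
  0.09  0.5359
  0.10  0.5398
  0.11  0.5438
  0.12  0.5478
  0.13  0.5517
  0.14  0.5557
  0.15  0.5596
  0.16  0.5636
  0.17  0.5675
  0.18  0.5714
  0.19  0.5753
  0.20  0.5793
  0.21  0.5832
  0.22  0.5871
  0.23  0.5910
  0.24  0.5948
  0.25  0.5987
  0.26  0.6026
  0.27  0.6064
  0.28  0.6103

0.5675

T = 2;  σ√T = 0.2828
d₁ = [ln(129/125) + (0.028 + ½·0.2²)·2] / (σ√T) = (0.0315 + 0.0960) / 0.2828 = 0.4508 which rounds to 0.45
d₂ = 0.4508 − 0.2828 = 0.1679 which rounds to 0.17
Risk-neutral Pr[S_T > K] = N(d₂) = N(0.17) = 0.5675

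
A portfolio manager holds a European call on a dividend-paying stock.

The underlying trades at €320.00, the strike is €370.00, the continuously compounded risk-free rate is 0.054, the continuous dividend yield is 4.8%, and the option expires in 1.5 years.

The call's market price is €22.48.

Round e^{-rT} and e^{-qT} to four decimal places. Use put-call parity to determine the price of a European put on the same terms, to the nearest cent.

€65.93

e^(−qT) = e^(−0.048·1.5) = 0.9305;  e^(−rT) = e^(−0.054·1.5) = 0.9222
Put-call parity: C − P = S·e^(−qT) − K·e^(−rT) = 320·0.9305 − 370·0.9222 = 297.7600 − 341.2140 = -43.4540
P = C − (C − P) = 22.48 − (-43.4540) = 65.9340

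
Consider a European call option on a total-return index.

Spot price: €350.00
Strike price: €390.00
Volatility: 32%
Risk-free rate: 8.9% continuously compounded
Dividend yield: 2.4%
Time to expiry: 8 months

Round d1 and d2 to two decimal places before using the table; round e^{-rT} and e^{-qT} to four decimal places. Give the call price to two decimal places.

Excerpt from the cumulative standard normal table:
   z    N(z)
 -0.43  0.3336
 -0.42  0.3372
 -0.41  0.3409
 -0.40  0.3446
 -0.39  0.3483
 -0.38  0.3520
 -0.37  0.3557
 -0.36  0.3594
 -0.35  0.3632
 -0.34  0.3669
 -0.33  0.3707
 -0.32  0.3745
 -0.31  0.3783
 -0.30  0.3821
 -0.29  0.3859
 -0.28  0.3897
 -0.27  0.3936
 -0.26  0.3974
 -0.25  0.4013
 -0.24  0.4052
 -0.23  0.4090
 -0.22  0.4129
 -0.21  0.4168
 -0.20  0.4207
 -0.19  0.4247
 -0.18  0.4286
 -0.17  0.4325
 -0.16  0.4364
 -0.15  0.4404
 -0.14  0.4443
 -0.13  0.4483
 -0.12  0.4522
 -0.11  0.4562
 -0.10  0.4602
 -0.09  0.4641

σ√T = 0.32 × 0.8165 = 0.2613
d₁ = [ln(350/390) + (0.089 − 0.024 + 0.32²/2)·0.6667] / 0.2613 = [-0.1082 + 0.0775] / 0.2613 = -0.1177 which rounds to -0.12
d₂ = d₁ − σ√T = -0.1177 − 0.2613 = -0.3790 which rounds to -0.38
exp(−qT) = exp(−0.024·0.6667) = 0.9841;  exp(−rT) = exp(−0.089·0.6667) = 0.9424
C = 350·0.9841·N(-0.12) − 390·0.9424·N(-0.38) = 350·0.9841·0.4522 − 390·0.9424·0.3520 = 155.7535 − 129.3727 = 26.3808

€26.38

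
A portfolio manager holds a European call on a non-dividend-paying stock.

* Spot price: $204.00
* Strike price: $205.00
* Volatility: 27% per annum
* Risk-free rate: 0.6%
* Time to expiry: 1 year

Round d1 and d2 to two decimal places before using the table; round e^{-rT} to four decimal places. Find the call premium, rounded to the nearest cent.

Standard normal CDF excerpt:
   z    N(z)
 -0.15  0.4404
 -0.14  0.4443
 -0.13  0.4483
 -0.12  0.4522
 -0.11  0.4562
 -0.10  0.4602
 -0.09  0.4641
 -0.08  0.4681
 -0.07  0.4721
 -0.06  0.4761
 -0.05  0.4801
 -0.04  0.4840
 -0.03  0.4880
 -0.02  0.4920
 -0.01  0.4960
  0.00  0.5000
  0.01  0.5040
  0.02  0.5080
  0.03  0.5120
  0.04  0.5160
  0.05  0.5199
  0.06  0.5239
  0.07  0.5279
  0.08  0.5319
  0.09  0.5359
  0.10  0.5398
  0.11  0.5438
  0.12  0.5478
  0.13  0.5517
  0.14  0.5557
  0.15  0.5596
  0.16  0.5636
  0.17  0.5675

σ√T = 0.27·√1 = 0.2700
d₁ = [ln(204/205) + (0.006 + ½·0.27²)·1] / (σ√T) = (-0.0049 + 0.0425) / 0.2700 = 0.1391 ≈ 0.14
d₂ = 0.1391 − 0.2700 = -0.1309 ≈ -0.13
exp(−rT) = exp(−0.006·1) = 0.9940
N(d₁) = N(0.14) = 0.5557;  N(d₂) = N(-0.13) = 0.4483
C = 204·0.5557 − 205·0.9940·0.4483 = 113.3628 − 91.3501 = 22.0127

$22.01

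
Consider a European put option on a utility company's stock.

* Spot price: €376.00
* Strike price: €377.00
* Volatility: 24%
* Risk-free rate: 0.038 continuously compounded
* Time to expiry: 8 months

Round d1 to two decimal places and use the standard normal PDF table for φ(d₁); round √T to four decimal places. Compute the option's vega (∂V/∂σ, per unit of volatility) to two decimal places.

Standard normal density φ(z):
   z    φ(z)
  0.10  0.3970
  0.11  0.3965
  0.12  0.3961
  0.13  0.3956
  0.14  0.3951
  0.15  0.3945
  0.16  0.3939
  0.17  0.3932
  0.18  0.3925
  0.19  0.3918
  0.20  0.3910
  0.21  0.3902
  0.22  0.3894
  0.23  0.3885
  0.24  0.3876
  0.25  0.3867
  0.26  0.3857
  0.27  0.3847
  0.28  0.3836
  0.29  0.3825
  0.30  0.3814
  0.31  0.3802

119.79

T = 0.6667;  σ√T = 0.1960
d₁ = [ln(376/377) + (0.038 + ½·0.24²)·0.6667] / (σ√T) = (-0.0027 + 0.0445) / 0.1960 = 0.2137 ⇒ 0.21
√T = √0.6667 = 0.8165
φ(d₁) = φ(0.21) = 0.3902
vega = S·φ(d₁)·√T = 376·0.3902·0.8165 = 119.7930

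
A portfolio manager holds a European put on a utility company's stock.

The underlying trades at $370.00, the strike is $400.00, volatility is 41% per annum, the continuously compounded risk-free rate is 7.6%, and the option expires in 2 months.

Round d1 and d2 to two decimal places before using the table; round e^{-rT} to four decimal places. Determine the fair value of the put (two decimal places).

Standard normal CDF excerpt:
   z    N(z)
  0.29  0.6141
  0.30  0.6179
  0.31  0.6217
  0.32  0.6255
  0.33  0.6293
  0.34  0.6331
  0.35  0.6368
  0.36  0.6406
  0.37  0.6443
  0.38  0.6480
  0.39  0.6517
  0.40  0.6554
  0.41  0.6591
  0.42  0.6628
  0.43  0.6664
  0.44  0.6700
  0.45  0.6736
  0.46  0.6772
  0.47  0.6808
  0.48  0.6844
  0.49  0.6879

$38.86

σ√T = 0.41 × 0.4082 = 0.1674
d₁ = [ln(370/400) + (0.076 + 0.41²/2)·0.1667] / 0.1674 = [-0.0780 + 0.0267] / 0.1674 = -0.3064 which rounds to -0.31
d₂ = d₁ − σ√T = -0.3064 − 0.1674 = -0.4738 which rounds to -0.47
exp(−rT) = exp(−0.076·0.1667) = 0.9874
N(−d₂) = N(0.47) = 0.6808;  N(−d₁) = N(0.31) = 0.6217
P = 400·0.9874·0.6808 − 370·0.6217 = 268.8888 − 230.0290 = 38.8598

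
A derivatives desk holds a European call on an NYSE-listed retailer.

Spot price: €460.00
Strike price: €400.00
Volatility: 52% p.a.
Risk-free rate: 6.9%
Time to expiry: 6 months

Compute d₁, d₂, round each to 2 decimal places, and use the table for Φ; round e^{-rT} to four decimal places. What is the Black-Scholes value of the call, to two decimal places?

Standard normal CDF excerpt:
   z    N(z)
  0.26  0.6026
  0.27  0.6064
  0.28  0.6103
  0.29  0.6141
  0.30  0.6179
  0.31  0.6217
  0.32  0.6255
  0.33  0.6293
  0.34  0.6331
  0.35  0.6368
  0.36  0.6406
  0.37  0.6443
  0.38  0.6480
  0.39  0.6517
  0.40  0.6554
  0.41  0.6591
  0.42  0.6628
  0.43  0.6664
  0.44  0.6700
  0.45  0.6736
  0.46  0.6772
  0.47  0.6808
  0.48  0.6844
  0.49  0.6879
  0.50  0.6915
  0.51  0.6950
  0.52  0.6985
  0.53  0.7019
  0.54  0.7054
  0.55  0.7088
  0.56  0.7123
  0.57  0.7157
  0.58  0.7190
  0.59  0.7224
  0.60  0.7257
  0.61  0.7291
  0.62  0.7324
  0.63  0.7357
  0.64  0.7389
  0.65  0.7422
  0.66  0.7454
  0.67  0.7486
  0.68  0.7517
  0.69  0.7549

€105.57

σ√T = 0.52·√0.5 = 0.3677
d₁ = [ln(460/400) + (0.069 + 0.52²/2)·0.5] / 0.3677 = [0.1398 + 0.1021] / 0.3677 = 0.6578 → 0.66
d₂ = d₁ − σ√T = 0.6578 − 0.3677 = 0.2901 → 0.29
e^(−rT) = e^(−0.069·0.5) = 0.9661
C = 460·N(0.66) − 400·0.9661·N(0.29) = 460·0.7454 − 400·0.9661·0.6141 = 342.8840 − 237.3128 = 105.5712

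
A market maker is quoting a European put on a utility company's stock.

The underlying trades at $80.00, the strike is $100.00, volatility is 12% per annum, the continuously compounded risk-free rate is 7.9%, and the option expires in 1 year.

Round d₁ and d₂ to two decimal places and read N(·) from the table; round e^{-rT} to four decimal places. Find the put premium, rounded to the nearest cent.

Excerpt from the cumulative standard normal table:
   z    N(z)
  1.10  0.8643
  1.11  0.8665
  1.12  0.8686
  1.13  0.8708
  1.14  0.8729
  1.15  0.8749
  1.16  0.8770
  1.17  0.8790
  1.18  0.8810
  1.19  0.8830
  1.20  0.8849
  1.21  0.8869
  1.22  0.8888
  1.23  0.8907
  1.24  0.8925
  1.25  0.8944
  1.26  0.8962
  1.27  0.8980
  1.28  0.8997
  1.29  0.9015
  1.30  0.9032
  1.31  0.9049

T = 1;  σ√T = 0.1200
d₁ = [ln(80/100) + (0.079 + 0.12²/2)·1] / 0.1200 = [-0.2231 + 0.0862] / 0.1200 = -1.1412 which rounds to -1.14
d₂ = d₁ − σ√T = -1.1412 − 0.1200 = -1.2612 which rounds to -1.26
e^(−rT) = e^(−0.079·1) = 0.9240
N(−d₂) = N(1.26) = 0.8962;  N(−d₁) = N(1.14) = 0.8729
P = 100·0.9240·0.8962 − 80·0.8729 = 82.8089 − 69.8320 = 12.9769

$12.98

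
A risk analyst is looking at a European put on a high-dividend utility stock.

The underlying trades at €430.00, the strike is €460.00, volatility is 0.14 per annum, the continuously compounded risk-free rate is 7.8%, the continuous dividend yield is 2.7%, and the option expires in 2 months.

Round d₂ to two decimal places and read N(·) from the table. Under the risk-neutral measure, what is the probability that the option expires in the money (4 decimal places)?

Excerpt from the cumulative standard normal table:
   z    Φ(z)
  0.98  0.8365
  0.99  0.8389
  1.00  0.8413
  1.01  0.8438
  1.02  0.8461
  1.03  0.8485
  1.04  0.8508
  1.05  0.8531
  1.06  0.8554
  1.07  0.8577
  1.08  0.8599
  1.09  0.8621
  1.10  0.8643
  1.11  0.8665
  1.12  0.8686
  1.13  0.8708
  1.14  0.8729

σ√T = 0.14 × 0.4082 = 0.0572
d₁ = [ln(430/460) + (0.078 − 0.027 + 0.14²/2)·0.1667] / 0.0572 = [-0.0674 + 0.0101] / 0.0572 = -1.0027 ⇒ -1.00
d₂ = d₁ − σ√T = -1.0027 − 0.0572 = -1.0598 ⇒ -1.06
Pr(exercise) under Q = N(−d₂) = N(1.06) = 0.8554

0.8554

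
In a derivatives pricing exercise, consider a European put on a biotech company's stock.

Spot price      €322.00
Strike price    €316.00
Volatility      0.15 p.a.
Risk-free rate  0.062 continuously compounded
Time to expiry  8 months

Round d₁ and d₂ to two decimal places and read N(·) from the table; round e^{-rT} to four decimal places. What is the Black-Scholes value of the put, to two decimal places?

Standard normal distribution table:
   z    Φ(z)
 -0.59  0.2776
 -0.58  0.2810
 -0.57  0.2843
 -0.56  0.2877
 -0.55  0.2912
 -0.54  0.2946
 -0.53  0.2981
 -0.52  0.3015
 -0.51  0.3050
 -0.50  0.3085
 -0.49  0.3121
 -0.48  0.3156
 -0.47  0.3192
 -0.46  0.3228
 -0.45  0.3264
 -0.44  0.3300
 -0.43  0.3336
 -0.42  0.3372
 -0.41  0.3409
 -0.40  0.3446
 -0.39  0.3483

€7.38

σ√T = 0.15 × 0.8165 = 0.1225
ln(S/K) + (r + σ²/2)T = ln(322/316) + (0.062 + 0.15²/2)·0.6667 = 0.0188 + 0.0488 = 0.0676
d₁ = 0.0676 / 0.1225 = 0.5523 ≈ 0.55
d₂ = d₁ − σ√T = 0.5523 − 0.1225 = 0.4298 ≈ 0.43
exp(−rT) = exp(−0.062·0.6667) = 0.9595
N(−d₂) = N(-0.43) = 0.3336;  N(−d₁) = N(-0.55) = 0.2912
P = 316·0.9595·0.3336 − 322·0.2912 = 101.1482 − 93.7664 = 7.3818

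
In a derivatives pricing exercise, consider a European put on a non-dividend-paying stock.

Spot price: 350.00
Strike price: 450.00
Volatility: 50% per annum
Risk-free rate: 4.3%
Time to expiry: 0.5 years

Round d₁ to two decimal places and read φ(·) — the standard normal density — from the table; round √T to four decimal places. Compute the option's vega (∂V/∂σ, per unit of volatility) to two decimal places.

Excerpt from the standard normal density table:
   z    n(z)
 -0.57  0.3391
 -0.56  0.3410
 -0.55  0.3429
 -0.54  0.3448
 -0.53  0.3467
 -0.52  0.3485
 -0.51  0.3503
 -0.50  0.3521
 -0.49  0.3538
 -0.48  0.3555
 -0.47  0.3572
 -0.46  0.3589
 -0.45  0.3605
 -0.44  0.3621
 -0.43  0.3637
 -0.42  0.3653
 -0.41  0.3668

88.40

T = 0.5;  σ√T = 0.3536
d₁ = [ln(350/450) + (0.043 + ½·0.5²)·0.5] / (σ√T) = (-0.2513 + 0.0840) / 0.3536 = -0.4732 → -0.47
√T = √0.5 = 0.7071
φ(d₁) = φ(-0.47) = 0.3572
vega = S·φ(d₁)·√T = 350·0.3572·0.7071 = 88.4016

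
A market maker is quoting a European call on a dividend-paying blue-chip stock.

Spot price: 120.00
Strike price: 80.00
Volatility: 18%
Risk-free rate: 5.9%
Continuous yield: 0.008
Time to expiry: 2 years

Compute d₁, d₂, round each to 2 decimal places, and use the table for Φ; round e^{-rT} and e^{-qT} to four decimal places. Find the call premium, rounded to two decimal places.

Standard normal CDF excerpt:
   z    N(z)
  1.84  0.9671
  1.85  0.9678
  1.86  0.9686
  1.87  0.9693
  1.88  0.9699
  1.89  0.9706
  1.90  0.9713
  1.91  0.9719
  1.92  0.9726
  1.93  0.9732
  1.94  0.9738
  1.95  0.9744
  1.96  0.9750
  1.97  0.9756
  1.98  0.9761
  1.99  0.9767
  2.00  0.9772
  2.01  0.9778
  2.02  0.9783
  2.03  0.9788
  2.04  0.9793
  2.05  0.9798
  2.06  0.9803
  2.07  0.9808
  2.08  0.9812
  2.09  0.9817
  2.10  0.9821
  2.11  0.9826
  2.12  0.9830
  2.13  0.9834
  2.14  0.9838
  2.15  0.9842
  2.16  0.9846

47.17

T = 2;  σ√T = 0.2546
d₁ = [ln(120/80) + (0.059 − 0.008 + ½·0.18²)·2] / (σ√T) = (0.4055 + 0.1344) / 0.2546 = 2.1208 ≈ 2.12
d₂ = 2.1208 − 0.2546 = 1.8662 ≈ 1.87
exp(−qT) = exp(−0.008·2) = 0.9841;  exp(−rT) = exp(−0.059·2) = 0.8887
C = 120·0.9841·N(2.12) − 80·0.8887·N(1.87) = 120·0.9841·0.9830 − 80·0.8887·0.9693 = 116.0844 − 68.9134 = 47.1711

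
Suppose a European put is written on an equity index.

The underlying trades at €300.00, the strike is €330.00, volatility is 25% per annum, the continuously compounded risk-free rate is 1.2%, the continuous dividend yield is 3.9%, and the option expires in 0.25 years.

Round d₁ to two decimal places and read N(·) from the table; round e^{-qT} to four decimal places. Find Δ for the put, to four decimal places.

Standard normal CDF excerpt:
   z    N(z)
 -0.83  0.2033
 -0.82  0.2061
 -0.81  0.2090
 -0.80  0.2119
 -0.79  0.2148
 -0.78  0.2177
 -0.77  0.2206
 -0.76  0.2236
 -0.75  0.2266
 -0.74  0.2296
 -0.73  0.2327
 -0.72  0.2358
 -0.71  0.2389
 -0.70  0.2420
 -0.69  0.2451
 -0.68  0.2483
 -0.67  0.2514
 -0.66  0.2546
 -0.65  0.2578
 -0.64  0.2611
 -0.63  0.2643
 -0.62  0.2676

-0.7659

T = 0.25;  σ√T = 0.1250
ln(S/K) + (r − q + σ²/2)T = ln(300/330) + (0.012 − 0.039 + 0.25²/2)·0.25 = -0.0953 + 0.0011 = -0.0942
d₁ = -0.0942 / 0.1250 = -0.7540 ⇒ -0.75
N(d₁) = N(-0.75) = 0.2266
Δ_put = exp(−qT)·(N(d₁) − 1) = 0.9903·(0.2266 − 1) = -0.7659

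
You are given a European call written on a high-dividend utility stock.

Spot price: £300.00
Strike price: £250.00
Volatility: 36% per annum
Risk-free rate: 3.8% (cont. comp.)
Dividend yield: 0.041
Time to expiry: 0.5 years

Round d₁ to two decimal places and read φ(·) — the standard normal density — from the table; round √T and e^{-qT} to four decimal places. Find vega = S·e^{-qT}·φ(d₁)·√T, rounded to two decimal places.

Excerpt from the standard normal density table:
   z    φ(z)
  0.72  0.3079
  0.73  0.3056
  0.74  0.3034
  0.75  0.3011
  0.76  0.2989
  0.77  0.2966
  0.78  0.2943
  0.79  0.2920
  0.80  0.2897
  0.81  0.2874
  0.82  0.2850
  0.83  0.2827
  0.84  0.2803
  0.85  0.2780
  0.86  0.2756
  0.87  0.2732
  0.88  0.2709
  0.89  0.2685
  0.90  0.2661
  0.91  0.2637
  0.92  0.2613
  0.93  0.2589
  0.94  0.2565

σ√T = 0.36 × 0.7071 = 0.2546
ln(S/K) + (r − q + σ²/2)T = ln(300/250) + (0.038 − 0.041 + 0.36²/2)·0.5 = 0.1823 + 0.0309 = 0.2132
d₁ = 0.2132 / 0.2546 = 0.8376 which rounds to 0.84
√T = √0.5 = 0.7071
φ(d₁) = φ(0.84) = 0.2803
exp(−qT) = exp(−0.041·0.5) = 0.9797
vega = S·exp(−qT)·φ(d₁)·√T = 300·0.9797·0.2803·0.7071 = 58.2530
(Vega is the same for a European call and put with the same parameters.)

58.25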